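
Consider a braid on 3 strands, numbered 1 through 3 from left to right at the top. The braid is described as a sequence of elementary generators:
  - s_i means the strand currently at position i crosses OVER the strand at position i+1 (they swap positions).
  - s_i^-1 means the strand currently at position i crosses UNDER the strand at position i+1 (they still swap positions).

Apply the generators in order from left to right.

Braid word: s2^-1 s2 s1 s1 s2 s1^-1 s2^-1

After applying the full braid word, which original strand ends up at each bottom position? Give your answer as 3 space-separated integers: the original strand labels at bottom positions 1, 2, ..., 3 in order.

Answer: 3 2 1

Derivation:
Gen 1 (s2^-1): strand 2 crosses under strand 3. Perm now: [1 3 2]
Gen 2 (s2): strand 3 crosses over strand 2. Perm now: [1 2 3]
Gen 3 (s1): strand 1 crosses over strand 2. Perm now: [2 1 3]
Gen 4 (s1): strand 2 crosses over strand 1. Perm now: [1 2 3]
Gen 5 (s2): strand 2 crosses over strand 3. Perm now: [1 3 2]
Gen 6 (s1^-1): strand 1 crosses under strand 3. Perm now: [3 1 2]
Gen 7 (s2^-1): strand 1 crosses under strand 2. Perm now: [3 2 1]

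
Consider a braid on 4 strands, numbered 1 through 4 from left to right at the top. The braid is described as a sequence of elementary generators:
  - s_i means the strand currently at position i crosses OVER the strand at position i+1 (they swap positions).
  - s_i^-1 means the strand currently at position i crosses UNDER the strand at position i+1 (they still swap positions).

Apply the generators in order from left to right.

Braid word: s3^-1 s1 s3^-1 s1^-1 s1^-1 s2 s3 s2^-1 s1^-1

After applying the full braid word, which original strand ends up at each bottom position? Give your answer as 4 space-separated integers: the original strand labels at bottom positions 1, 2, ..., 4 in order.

Gen 1 (s3^-1): strand 3 crosses under strand 4. Perm now: [1 2 4 3]
Gen 2 (s1): strand 1 crosses over strand 2. Perm now: [2 1 4 3]
Gen 3 (s3^-1): strand 4 crosses under strand 3. Perm now: [2 1 3 4]
Gen 4 (s1^-1): strand 2 crosses under strand 1. Perm now: [1 2 3 4]
Gen 5 (s1^-1): strand 1 crosses under strand 2. Perm now: [2 1 3 4]
Gen 6 (s2): strand 1 crosses over strand 3. Perm now: [2 3 1 4]
Gen 7 (s3): strand 1 crosses over strand 4. Perm now: [2 3 4 1]
Gen 8 (s2^-1): strand 3 crosses under strand 4. Perm now: [2 4 3 1]
Gen 9 (s1^-1): strand 2 crosses under strand 4. Perm now: [4 2 3 1]

Answer: 4 2 3 1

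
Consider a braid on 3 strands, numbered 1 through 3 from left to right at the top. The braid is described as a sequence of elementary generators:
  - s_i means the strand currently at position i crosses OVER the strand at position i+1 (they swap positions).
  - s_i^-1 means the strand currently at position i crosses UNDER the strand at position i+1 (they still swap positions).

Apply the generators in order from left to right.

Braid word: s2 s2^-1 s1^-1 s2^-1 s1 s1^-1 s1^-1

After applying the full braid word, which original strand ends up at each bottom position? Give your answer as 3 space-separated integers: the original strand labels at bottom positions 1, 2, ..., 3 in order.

Answer: 3 2 1

Derivation:
Gen 1 (s2): strand 2 crosses over strand 3. Perm now: [1 3 2]
Gen 2 (s2^-1): strand 3 crosses under strand 2. Perm now: [1 2 3]
Gen 3 (s1^-1): strand 1 crosses under strand 2. Perm now: [2 1 3]
Gen 4 (s2^-1): strand 1 crosses under strand 3. Perm now: [2 3 1]
Gen 5 (s1): strand 2 crosses over strand 3. Perm now: [3 2 1]
Gen 6 (s1^-1): strand 3 crosses under strand 2. Perm now: [2 3 1]
Gen 7 (s1^-1): strand 2 crosses under strand 3. Perm now: [3 2 1]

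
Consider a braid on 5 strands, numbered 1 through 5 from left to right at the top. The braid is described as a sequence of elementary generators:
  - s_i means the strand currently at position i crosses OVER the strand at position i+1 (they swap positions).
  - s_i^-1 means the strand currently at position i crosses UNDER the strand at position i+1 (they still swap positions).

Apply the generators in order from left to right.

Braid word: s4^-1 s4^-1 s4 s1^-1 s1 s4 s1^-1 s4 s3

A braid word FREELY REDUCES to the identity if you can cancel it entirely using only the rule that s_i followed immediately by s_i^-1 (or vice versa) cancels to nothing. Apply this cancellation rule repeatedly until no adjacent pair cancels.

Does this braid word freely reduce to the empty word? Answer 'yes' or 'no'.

Gen 1 (s4^-1): push. Stack: [s4^-1]
Gen 2 (s4^-1): push. Stack: [s4^-1 s4^-1]
Gen 3 (s4): cancels prior s4^-1. Stack: [s4^-1]
Gen 4 (s1^-1): push. Stack: [s4^-1 s1^-1]
Gen 5 (s1): cancels prior s1^-1. Stack: [s4^-1]
Gen 6 (s4): cancels prior s4^-1. Stack: []
Gen 7 (s1^-1): push. Stack: [s1^-1]
Gen 8 (s4): push. Stack: [s1^-1 s4]
Gen 9 (s3): push. Stack: [s1^-1 s4 s3]
Reduced word: s1^-1 s4 s3

Answer: no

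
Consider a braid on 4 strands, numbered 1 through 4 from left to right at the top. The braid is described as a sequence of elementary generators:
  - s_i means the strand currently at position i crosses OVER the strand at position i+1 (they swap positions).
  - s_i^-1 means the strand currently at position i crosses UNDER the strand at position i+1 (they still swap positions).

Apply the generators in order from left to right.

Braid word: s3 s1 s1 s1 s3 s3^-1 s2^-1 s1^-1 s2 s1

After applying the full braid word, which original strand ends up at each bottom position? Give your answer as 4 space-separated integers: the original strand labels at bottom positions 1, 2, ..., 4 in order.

Answer: 1 4 2 3

Derivation:
Gen 1 (s3): strand 3 crosses over strand 4. Perm now: [1 2 4 3]
Gen 2 (s1): strand 1 crosses over strand 2. Perm now: [2 1 4 3]
Gen 3 (s1): strand 2 crosses over strand 1. Perm now: [1 2 4 3]
Gen 4 (s1): strand 1 crosses over strand 2. Perm now: [2 1 4 3]
Gen 5 (s3): strand 4 crosses over strand 3. Perm now: [2 1 3 4]
Gen 6 (s3^-1): strand 3 crosses under strand 4. Perm now: [2 1 4 3]
Gen 7 (s2^-1): strand 1 crosses under strand 4. Perm now: [2 4 1 3]
Gen 8 (s1^-1): strand 2 crosses under strand 4. Perm now: [4 2 1 3]
Gen 9 (s2): strand 2 crosses over strand 1. Perm now: [4 1 2 3]
Gen 10 (s1): strand 4 crosses over strand 1. Perm now: [1 4 2 3]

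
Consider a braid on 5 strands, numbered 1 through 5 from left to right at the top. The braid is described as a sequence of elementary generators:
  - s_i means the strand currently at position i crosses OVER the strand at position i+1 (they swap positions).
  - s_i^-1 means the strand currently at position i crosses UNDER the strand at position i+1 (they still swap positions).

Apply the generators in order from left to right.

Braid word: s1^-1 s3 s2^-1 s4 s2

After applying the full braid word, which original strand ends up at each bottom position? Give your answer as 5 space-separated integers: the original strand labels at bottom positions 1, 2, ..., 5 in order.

Gen 1 (s1^-1): strand 1 crosses under strand 2. Perm now: [2 1 3 4 5]
Gen 2 (s3): strand 3 crosses over strand 4. Perm now: [2 1 4 3 5]
Gen 3 (s2^-1): strand 1 crosses under strand 4. Perm now: [2 4 1 3 5]
Gen 4 (s4): strand 3 crosses over strand 5. Perm now: [2 4 1 5 3]
Gen 5 (s2): strand 4 crosses over strand 1. Perm now: [2 1 4 5 3]

Answer: 2 1 4 5 3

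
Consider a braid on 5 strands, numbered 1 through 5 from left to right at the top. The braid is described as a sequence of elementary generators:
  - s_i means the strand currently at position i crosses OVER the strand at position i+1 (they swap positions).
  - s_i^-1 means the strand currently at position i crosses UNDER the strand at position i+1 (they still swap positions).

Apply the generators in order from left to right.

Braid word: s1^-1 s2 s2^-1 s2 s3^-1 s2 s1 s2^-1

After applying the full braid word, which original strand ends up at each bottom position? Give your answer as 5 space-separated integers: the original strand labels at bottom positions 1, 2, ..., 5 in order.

Gen 1 (s1^-1): strand 1 crosses under strand 2. Perm now: [2 1 3 4 5]
Gen 2 (s2): strand 1 crosses over strand 3. Perm now: [2 3 1 4 5]
Gen 3 (s2^-1): strand 3 crosses under strand 1. Perm now: [2 1 3 4 5]
Gen 4 (s2): strand 1 crosses over strand 3. Perm now: [2 3 1 4 5]
Gen 5 (s3^-1): strand 1 crosses under strand 4. Perm now: [2 3 4 1 5]
Gen 6 (s2): strand 3 crosses over strand 4. Perm now: [2 4 3 1 5]
Gen 7 (s1): strand 2 crosses over strand 4. Perm now: [4 2 3 1 5]
Gen 8 (s2^-1): strand 2 crosses under strand 3. Perm now: [4 3 2 1 5]

Answer: 4 3 2 1 5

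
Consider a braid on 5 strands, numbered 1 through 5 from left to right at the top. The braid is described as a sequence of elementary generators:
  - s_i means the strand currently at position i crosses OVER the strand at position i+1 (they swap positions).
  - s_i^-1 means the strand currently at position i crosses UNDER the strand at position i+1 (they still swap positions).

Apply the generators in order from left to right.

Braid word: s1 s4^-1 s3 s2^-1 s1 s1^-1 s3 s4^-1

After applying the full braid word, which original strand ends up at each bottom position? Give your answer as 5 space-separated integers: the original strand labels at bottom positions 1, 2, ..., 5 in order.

Gen 1 (s1): strand 1 crosses over strand 2. Perm now: [2 1 3 4 5]
Gen 2 (s4^-1): strand 4 crosses under strand 5. Perm now: [2 1 3 5 4]
Gen 3 (s3): strand 3 crosses over strand 5. Perm now: [2 1 5 3 4]
Gen 4 (s2^-1): strand 1 crosses under strand 5. Perm now: [2 5 1 3 4]
Gen 5 (s1): strand 2 crosses over strand 5. Perm now: [5 2 1 3 4]
Gen 6 (s1^-1): strand 5 crosses under strand 2. Perm now: [2 5 1 3 4]
Gen 7 (s3): strand 1 crosses over strand 3. Perm now: [2 5 3 1 4]
Gen 8 (s4^-1): strand 1 crosses under strand 4. Perm now: [2 5 3 4 1]

Answer: 2 5 3 4 1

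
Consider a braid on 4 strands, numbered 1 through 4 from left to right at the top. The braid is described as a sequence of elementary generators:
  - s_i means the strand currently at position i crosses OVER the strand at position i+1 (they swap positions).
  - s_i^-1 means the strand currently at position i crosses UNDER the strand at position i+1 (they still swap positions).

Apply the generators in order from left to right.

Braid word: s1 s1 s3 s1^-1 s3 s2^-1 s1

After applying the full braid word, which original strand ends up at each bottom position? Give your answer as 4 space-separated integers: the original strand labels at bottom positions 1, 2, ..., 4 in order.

Gen 1 (s1): strand 1 crosses over strand 2. Perm now: [2 1 3 4]
Gen 2 (s1): strand 2 crosses over strand 1. Perm now: [1 2 3 4]
Gen 3 (s3): strand 3 crosses over strand 4. Perm now: [1 2 4 3]
Gen 4 (s1^-1): strand 1 crosses under strand 2. Perm now: [2 1 4 3]
Gen 5 (s3): strand 4 crosses over strand 3. Perm now: [2 1 3 4]
Gen 6 (s2^-1): strand 1 crosses under strand 3. Perm now: [2 3 1 4]
Gen 7 (s1): strand 2 crosses over strand 3. Perm now: [3 2 1 4]

Answer: 3 2 1 4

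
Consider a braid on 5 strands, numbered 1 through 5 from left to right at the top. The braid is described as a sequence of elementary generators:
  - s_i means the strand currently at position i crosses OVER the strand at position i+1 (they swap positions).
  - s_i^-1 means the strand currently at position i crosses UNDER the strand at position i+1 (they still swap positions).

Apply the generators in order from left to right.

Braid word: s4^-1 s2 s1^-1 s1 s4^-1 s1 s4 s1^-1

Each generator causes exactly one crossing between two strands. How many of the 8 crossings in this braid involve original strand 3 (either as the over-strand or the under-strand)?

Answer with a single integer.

Answer: 5

Derivation:
Gen 1: crossing 4x5. Involves strand 3? no. Count so far: 0
Gen 2: crossing 2x3. Involves strand 3? yes. Count so far: 1
Gen 3: crossing 1x3. Involves strand 3? yes. Count so far: 2
Gen 4: crossing 3x1. Involves strand 3? yes. Count so far: 3
Gen 5: crossing 5x4. Involves strand 3? no. Count so far: 3
Gen 6: crossing 1x3. Involves strand 3? yes. Count so far: 4
Gen 7: crossing 4x5. Involves strand 3? no. Count so far: 4
Gen 8: crossing 3x1. Involves strand 3? yes. Count so far: 5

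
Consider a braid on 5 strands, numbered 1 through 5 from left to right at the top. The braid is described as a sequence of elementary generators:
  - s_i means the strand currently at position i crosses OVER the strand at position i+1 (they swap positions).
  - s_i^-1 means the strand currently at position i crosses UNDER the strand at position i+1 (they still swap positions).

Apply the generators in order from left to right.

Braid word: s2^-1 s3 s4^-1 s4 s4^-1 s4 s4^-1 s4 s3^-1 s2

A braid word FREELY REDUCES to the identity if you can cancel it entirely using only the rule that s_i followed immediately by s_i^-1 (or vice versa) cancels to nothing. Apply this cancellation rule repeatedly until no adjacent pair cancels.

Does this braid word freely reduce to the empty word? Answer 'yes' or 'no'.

Answer: yes

Derivation:
Gen 1 (s2^-1): push. Stack: [s2^-1]
Gen 2 (s3): push. Stack: [s2^-1 s3]
Gen 3 (s4^-1): push. Stack: [s2^-1 s3 s4^-1]
Gen 4 (s4): cancels prior s4^-1. Stack: [s2^-1 s3]
Gen 5 (s4^-1): push. Stack: [s2^-1 s3 s4^-1]
Gen 6 (s4): cancels prior s4^-1. Stack: [s2^-1 s3]
Gen 7 (s4^-1): push. Stack: [s2^-1 s3 s4^-1]
Gen 8 (s4): cancels prior s4^-1. Stack: [s2^-1 s3]
Gen 9 (s3^-1): cancels prior s3. Stack: [s2^-1]
Gen 10 (s2): cancels prior s2^-1. Stack: []
Reduced word: (empty)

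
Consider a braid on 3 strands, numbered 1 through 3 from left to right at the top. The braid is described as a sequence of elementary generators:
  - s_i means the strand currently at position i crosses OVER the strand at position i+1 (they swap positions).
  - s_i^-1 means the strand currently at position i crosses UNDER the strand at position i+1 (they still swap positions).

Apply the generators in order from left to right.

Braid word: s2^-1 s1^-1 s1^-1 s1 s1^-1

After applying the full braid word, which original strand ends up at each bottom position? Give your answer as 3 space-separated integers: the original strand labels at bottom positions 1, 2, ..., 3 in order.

Gen 1 (s2^-1): strand 2 crosses under strand 3. Perm now: [1 3 2]
Gen 2 (s1^-1): strand 1 crosses under strand 3. Perm now: [3 1 2]
Gen 3 (s1^-1): strand 3 crosses under strand 1. Perm now: [1 3 2]
Gen 4 (s1): strand 1 crosses over strand 3. Perm now: [3 1 2]
Gen 5 (s1^-1): strand 3 crosses under strand 1. Perm now: [1 3 2]

Answer: 1 3 2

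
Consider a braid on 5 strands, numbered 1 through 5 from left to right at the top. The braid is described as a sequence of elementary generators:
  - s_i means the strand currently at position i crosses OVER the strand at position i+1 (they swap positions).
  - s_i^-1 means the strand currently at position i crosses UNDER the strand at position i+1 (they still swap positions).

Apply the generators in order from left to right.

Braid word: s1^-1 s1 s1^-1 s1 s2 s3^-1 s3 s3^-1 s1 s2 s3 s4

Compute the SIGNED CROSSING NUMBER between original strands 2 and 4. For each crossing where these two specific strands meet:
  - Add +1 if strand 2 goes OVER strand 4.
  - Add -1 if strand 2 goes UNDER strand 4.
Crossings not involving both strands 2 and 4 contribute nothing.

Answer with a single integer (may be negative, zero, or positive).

Answer: -3

Derivation:
Gen 1: crossing 1x2. Both 2&4? no. Sum: 0
Gen 2: crossing 2x1. Both 2&4? no. Sum: 0
Gen 3: crossing 1x2. Both 2&4? no. Sum: 0
Gen 4: crossing 2x1. Both 2&4? no. Sum: 0
Gen 5: crossing 2x3. Both 2&4? no. Sum: 0
Gen 6: 2 under 4. Both 2&4? yes. Contrib: -1. Sum: -1
Gen 7: 4 over 2. Both 2&4? yes. Contrib: -1. Sum: -2
Gen 8: 2 under 4. Both 2&4? yes. Contrib: -1. Sum: -3
Gen 9: crossing 1x3. Both 2&4? no. Sum: -3
Gen 10: crossing 1x4. Both 2&4? no. Sum: -3
Gen 11: crossing 1x2. Both 2&4? no. Sum: -3
Gen 12: crossing 1x5. Both 2&4? no. Sum: -3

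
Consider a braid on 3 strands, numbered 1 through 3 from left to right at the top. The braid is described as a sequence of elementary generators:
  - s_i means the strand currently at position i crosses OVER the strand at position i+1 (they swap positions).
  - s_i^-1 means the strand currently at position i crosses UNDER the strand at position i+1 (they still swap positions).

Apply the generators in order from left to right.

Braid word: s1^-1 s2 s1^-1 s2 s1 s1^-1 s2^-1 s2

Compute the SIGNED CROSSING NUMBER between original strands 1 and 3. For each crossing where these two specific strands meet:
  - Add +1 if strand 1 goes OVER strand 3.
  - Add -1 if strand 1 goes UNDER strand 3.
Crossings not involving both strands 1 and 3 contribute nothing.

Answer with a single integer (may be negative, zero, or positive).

Gen 1: crossing 1x2. Both 1&3? no. Sum: 0
Gen 2: 1 over 3. Both 1&3? yes. Contrib: +1. Sum: 1
Gen 3: crossing 2x3. Both 1&3? no. Sum: 1
Gen 4: crossing 2x1. Both 1&3? no. Sum: 1
Gen 5: 3 over 1. Both 1&3? yes. Contrib: -1. Sum: 0
Gen 6: 1 under 3. Both 1&3? yes. Contrib: -1. Sum: -1
Gen 7: crossing 1x2. Both 1&3? no. Sum: -1
Gen 8: crossing 2x1. Both 1&3? no. Sum: -1

Answer: -1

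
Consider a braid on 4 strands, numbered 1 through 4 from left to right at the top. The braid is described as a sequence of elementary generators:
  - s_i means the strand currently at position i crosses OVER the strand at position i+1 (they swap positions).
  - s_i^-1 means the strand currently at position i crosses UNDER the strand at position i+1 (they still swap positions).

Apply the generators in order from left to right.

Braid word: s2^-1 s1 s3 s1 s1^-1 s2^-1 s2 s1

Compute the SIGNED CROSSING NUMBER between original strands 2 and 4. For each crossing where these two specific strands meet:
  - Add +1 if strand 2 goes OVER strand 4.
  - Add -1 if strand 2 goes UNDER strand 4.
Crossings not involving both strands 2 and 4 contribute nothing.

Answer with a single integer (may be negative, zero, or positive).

Answer: 1

Derivation:
Gen 1: crossing 2x3. Both 2&4? no. Sum: 0
Gen 2: crossing 1x3. Both 2&4? no. Sum: 0
Gen 3: 2 over 4. Both 2&4? yes. Contrib: +1. Sum: 1
Gen 4: crossing 3x1. Both 2&4? no. Sum: 1
Gen 5: crossing 1x3. Both 2&4? no. Sum: 1
Gen 6: crossing 1x4. Both 2&4? no. Sum: 1
Gen 7: crossing 4x1. Both 2&4? no. Sum: 1
Gen 8: crossing 3x1. Both 2&4? no. Sum: 1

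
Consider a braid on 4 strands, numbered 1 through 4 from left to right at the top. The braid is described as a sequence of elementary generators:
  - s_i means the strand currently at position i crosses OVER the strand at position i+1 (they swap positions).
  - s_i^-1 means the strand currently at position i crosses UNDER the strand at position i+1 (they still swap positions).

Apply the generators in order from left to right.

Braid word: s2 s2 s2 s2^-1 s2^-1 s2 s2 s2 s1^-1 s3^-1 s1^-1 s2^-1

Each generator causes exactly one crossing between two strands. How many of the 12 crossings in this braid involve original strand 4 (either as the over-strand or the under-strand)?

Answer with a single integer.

Gen 1: crossing 2x3. Involves strand 4? no. Count so far: 0
Gen 2: crossing 3x2. Involves strand 4? no. Count so far: 0
Gen 3: crossing 2x3. Involves strand 4? no. Count so far: 0
Gen 4: crossing 3x2. Involves strand 4? no. Count so far: 0
Gen 5: crossing 2x3. Involves strand 4? no. Count so far: 0
Gen 6: crossing 3x2. Involves strand 4? no. Count so far: 0
Gen 7: crossing 2x3. Involves strand 4? no. Count so far: 0
Gen 8: crossing 3x2. Involves strand 4? no. Count so far: 0
Gen 9: crossing 1x2. Involves strand 4? no. Count so far: 0
Gen 10: crossing 3x4. Involves strand 4? yes. Count so far: 1
Gen 11: crossing 2x1. Involves strand 4? no. Count so far: 1
Gen 12: crossing 2x4. Involves strand 4? yes. Count so far: 2

Answer: 2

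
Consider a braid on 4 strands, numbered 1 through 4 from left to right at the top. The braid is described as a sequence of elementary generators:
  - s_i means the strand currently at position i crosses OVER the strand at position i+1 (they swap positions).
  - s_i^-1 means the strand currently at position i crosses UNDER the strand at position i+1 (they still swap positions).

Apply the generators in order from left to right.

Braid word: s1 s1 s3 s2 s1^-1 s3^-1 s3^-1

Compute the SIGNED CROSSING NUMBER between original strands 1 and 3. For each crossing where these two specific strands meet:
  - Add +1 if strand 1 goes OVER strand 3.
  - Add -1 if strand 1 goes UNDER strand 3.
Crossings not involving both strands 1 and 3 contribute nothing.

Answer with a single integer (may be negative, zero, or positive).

Answer: 0

Derivation:
Gen 1: crossing 1x2. Both 1&3? no. Sum: 0
Gen 2: crossing 2x1. Both 1&3? no. Sum: 0
Gen 3: crossing 3x4. Both 1&3? no. Sum: 0
Gen 4: crossing 2x4. Both 1&3? no. Sum: 0
Gen 5: crossing 1x4. Both 1&3? no. Sum: 0
Gen 6: crossing 2x3. Both 1&3? no. Sum: 0
Gen 7: crossing 3x2. Both 1&3? no. Sum: 0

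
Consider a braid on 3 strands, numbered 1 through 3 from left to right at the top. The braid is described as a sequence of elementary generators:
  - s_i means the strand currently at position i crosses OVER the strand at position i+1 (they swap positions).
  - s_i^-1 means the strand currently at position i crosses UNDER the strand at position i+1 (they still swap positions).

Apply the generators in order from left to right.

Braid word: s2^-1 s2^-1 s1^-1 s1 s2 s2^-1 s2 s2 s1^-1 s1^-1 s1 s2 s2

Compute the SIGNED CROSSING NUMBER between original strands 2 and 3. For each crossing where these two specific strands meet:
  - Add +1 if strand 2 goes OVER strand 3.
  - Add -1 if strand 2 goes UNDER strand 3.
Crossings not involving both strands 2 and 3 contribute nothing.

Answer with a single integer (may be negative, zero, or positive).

Gen 1: 2 under 3. Both 2&3? yes. Contrib: -1. Sum: -1
Gen 2: 3 under 2. Both 2&3? yes. Contrib: +1. Sum: 0
Gen 3: crossing 1x2. Both 2&3? no. Sum: 0
Gen 4: crossing 2x1. Both 2&3? no. Sum: 0
Gen 5: 2 over 3. Both 2&3? yes. Contrib: +1. Sum: 1
Gen 6: 3 under 2. Both 2&3? yes. Contrib: +1. Sum: 2
Gen 7: 2 over 3. Both 2&3? yes. Contrib: +1. Sum: 3
Gen 8: 3 over 2. Both 2&3? yes. Contrib: -1. Sum: 2
Gen 9: crossing 1x2. Both 2&3? no. Sum: 2
Gen 10: crossing 2x1. Both 2&3? no. Sum: 2
Gen 11: crossing 1x2. Both 2&3? no. Sum: 2
Gen 12: crossing 1x3. Both 2&3? no. Sum: 2
Gen 13: crossing 3x1. Both 2&3? no. Sum: 2

Answer: 2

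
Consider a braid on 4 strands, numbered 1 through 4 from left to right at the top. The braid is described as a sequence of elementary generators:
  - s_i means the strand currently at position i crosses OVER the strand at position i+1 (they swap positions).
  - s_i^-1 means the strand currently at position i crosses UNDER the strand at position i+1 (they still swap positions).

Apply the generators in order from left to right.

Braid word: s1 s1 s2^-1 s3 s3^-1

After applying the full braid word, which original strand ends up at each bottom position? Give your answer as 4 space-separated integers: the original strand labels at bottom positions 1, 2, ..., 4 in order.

Answer: 1 3 2 4

Derivation:
Gen 1 (s1): strand 1 crosses over strand 2. Perm now: [2 1 3 4]
Gen 2 (s1): strand 2 crosses over strand 1. Perm now: [1 2 3 4]
Gen 3 (s2^-1): strand 2 crosses under strand 3. Perm now: [1 3 2 4]
Gen 4 (s3): strand 2 crosses over strand 4. Perm now: [1 3 4 2]
Gen 5 (s3^-1): strand 4 crosses under strand 2. Perm now: [1 3 2 4]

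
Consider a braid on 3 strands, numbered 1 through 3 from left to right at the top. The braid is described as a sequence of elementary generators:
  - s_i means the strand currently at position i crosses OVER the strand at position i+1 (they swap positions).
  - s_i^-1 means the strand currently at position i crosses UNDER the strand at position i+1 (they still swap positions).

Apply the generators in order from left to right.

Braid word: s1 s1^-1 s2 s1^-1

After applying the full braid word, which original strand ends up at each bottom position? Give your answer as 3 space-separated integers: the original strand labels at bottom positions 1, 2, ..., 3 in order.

Answer: 3 1 2

Derivation:
Gen 1 (s1): strand 1 crosses over strand 2. Perm now: [2 1 3]
Gen 2 (s1^-1): strand 2 crosses under strand 1. Perm now: [1 2 3]
Gen 3 (s2): strand 2 crosses over strand 3. Perm now: [1 3 2]
Gen 4 (s1^-1): strand 1 crosses under strand 3. Perm now: [3 1 2]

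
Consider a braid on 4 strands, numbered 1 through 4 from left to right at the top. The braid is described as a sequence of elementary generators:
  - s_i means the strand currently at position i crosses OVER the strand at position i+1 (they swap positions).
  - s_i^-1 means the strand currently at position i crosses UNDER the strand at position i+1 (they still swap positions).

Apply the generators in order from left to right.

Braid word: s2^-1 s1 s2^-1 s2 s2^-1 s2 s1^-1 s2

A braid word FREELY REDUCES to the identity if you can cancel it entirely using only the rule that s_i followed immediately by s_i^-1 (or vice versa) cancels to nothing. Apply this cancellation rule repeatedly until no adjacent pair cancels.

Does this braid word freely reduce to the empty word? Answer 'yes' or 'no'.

Gen 1 (s2^-1): push. Stack: [s2^-1]
Gen 2 (s1): push. Stack: [s2^-1 s1]
Gen 3 (s2^-1): push. Stack: [s2^-1 s1 s2^-1]
Gen 4 (s2): cancels prior s2^-1. Stack: [s2^-1 s1]
Gen 5 (s2^-1): push. Stack: [s2^-1 s1 s2^-1]
Gen 6 (s2): cancels prior s2^-1. Stack: [s2^-1 s1]
Gen 7 (s1^-1): cancels prior s1. Stack: [s2^-1]
Gen 8 (s2): cancels prior s2^-1. Stack: []
Reduced word: (empty)

Answer: yes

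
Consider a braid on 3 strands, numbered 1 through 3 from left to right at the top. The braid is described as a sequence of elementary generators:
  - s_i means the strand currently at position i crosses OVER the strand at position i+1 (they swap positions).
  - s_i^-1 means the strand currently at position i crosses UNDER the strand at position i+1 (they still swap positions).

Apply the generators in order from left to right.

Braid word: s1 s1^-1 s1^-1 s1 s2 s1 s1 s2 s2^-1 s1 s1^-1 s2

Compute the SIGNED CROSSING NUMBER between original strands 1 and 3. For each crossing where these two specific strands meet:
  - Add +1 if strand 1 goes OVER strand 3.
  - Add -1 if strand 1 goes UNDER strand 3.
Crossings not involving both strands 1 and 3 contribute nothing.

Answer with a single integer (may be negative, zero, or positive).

Gen 1: crossing 1x2. Both 1&3? no. Sum: 0
Gen 2: crossing 2x1. Both 1&3? no. Sum: 0
Gen 3: crossing 1x2. Both 1&3? no. Sum: 0
Gen 4: crossing 2x1. Both 1&3? no. Sum: 0
Gen 5: crossing 2x3. Both 1&3? no. Sum: 0
Gen 6: 1 over 3. Both 1&3? yes. Contrib: +1. Sum: 1
Gen 7: 3 over 1. Both 1&3? yes. Contrib: -1. Sum: 0
Gen 8: crossing 3x2. Both 1&3? no. Sum: 0
Gen 9: crossing 2x3. Both 1&3? no. Sum: 0
Gen 10: 1 over 3. Both 1&3? yes. Contrib: +1. Sum: 1
Gen 11: 3 under 1. Both 1&3? yes. Contrib: +1. Sum: 2
Gen 12: crossing 3x2. Both 1&3? no. Sum: 2

Answer: 2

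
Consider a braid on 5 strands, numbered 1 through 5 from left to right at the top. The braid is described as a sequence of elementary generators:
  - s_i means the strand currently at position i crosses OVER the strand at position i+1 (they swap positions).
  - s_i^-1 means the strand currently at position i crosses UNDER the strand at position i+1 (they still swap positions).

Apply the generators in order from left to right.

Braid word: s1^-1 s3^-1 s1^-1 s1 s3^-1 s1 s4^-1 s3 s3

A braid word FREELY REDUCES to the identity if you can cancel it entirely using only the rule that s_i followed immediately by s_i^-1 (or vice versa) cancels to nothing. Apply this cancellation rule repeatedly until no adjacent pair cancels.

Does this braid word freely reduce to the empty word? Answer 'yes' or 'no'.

Gen 1 (s1^-1): push. Stack: [s1^-1]
Gen 2 (s3^-1): push. Stack: [s1^-1 s3^-1]
Gen 3 (s1^-1): push. Stack: [s1^-1 s3^-1 s1^-1]
Gen 4 (s1): cancels prior s1^-1. Stack: [s1^-1 s3^-1]
Gen 5 (s3^-1): push. Stack: [s1^-1 s3^-1 s3^-1]
Gen 6 (s1): push. Stack: [s1^-1 s3^-1 s3^-1 s1]
Gen 7 (s4^-1): push. Stack: [s1^-1 s3^-1 s3^-1 s1 s4^-1]
Gen 8 (s3): push. Stack: [s1^-1 s3^-1 s3^-1 s1 s4^-1 s3]
Gen 9 (s3): push. Stack: [s1^-1 s3^-1 s3^-1 s1 s4^-1 s3 s3]
Reduced word: s1^-1 s3^-1 s3^-1 s1 s4^-1 s3 s3

Answer: no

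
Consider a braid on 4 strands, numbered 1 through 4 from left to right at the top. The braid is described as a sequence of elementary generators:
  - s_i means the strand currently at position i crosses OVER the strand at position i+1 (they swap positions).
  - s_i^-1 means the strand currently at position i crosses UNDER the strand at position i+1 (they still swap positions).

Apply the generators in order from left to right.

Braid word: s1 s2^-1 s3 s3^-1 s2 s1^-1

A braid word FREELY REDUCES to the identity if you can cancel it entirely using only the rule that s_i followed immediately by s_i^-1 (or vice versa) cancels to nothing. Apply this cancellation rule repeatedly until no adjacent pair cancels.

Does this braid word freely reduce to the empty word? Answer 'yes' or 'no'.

Gen 1 (s1): push. Stack: [s1]
Gen 2 (s2^-1): push. Stack: [s1 s2^-1]
Gen 3 (s3): push. Stack: [s1 s2^-1 s3]
Gen 4 (s3^-1): cancels prior s3. Stack: [s1 s2^-1]
Gen 5 (s2): cancels prior s2^-1. Stack: [s1]
Gen 6 (s1^-1): cancels prior s1. Stack: []
Reduced word: (empty)

Answer: yes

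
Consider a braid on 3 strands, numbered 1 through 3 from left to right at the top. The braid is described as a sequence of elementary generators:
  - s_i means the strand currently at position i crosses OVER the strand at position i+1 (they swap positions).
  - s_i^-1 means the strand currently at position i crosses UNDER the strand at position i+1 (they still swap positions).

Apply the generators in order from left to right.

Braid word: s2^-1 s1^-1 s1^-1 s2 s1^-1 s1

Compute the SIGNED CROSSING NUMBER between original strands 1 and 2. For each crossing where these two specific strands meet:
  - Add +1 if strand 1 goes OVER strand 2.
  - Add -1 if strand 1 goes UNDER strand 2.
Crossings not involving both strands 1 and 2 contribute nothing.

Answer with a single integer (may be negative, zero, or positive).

Gen 1: crossing 2x3. Both 1&2? no. Sum: 0
Gen 2: crossing 1x3. Both 1&2? no. Sum: 0
Gen 3: crossing 3x1. Both 1&2? no. Sum: 0
Gen 4: crossing 3x2. Both 1&2? no. Sum: 0
Gen 5: 1 under 2. Both 1&2? yes. Contrib: -1. Sum: -1
Gen 6: 2 over 1. Both 1&2? yes. Contrib: -1. Sum: -2

Answer: -2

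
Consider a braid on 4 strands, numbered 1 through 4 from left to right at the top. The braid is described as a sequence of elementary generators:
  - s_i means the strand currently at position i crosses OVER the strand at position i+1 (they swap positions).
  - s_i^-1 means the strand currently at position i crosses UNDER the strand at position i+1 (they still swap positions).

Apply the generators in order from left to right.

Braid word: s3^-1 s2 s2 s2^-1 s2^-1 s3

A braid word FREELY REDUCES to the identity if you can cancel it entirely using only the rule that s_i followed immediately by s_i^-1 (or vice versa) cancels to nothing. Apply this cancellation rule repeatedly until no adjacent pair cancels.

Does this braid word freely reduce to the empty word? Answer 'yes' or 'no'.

Gen 1 (s3^-1): push. Stack: [s3^-1]
Gen 2 (s2): push. Stack: [s3^-1 s2]
Gen 3 (s2): push. Stack: [s3^-1 s2 s2]
Gen 4 (s2^-1): cancels prior s2. Stack: [s3^-1 s2]
Gen 5 (s2^-1): cancels prior s2. Stack: [s3^-1]
Gen 6 (s3): cancels prior s3^-1. Stack: []
Reduced word: (empty)

Answer: yes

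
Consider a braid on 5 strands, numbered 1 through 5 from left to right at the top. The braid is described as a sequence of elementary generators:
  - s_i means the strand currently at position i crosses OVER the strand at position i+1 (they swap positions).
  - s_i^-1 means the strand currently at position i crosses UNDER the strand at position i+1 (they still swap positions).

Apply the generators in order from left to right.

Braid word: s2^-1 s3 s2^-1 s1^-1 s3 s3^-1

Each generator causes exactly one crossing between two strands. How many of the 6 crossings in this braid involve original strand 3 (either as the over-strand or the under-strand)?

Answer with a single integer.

Answer: 4

Derivation:
Gen 1: crossing 2x3. Involves strand 3? yes. Count so far: 1
Gen 2: crossing 2x4. Involves strand 3? no. Count so far: 1
Gen 3: crossing 3x4. Involves strand 3? yes. Count so far: 2
Gen 4: crossing 1x4. Involves strand 3? no. Count so far: 2
Gen 5: crossing 3x2. Involves strand 3? yes. Count so far: 3
Gen 6: crossing 2x3. Involves strand 3? yes. Count so far: 4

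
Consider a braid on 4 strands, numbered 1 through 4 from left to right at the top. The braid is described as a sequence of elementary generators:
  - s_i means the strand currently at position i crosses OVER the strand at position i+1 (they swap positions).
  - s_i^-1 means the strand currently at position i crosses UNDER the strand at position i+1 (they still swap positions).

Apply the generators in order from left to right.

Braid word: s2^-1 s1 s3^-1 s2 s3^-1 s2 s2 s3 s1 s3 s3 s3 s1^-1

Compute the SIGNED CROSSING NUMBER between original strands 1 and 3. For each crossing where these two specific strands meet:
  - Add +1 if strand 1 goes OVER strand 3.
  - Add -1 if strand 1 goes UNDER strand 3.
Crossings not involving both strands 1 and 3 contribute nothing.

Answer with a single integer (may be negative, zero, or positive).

Gen 1: crossing 2x3. Both 1&3? no. Sum: 0
Gen 2: 1 over 3. Both 1&3? yes. Contrib: +1. Sum: 1
Gen 3: crossing 2x4. Both 1&3? no. Sum: 1
Gen 4: crossing 1x4. Both 1&3? no. Sum: 1
Gen 5: crossing 1x2. Both 1&3? no. Sum: 1
Gen 6: crossing 4x2. Both 1&3? no. Sum: 1
Gen 7: crossing 2x4. Both 1&3? no. Sum: 1
Gen 8: crossing 2x1. Both 1&3? no. Sum: 1
Gen 9: crossing 3x4. Both 1&3? no. Sum: 1
Gen 10: crossing 1x2. Both 1&3? no. Sum: 1
Gen 11: crossing 2x1. Both 1&3? no. Sum: 1
Gen 12: crossing 1x2. Both 1&3? no. Sum: 1
Gen 13: crossing 4x3. Both 1&3? no. Sum: 1

Answer: 1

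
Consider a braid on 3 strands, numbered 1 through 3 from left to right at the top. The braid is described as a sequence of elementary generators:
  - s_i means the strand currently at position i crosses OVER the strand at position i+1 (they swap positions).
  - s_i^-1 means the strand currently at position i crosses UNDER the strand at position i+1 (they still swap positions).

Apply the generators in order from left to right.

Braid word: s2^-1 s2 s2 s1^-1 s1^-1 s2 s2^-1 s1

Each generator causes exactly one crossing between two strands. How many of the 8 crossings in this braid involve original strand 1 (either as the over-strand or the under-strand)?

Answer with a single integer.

Gen 1: crossing 2x3. Involves strand 1? no. Count so far: 0
Gen 2: crossing 3x2. Involves strand 1? no. Count so far: 0
Gen 3: crossing 2x3. Involves strand 1? no. Count so far: 0
Gen 4: crossing 1x3. Involves strand 1? yes. Count so far: 1
Gen 5: crossing 3x1. Involves strand 1? yes. Count so far: 2
Gen 6: crossing 3x2. Involves strand 1? no. Count so far: 2
Gen 7: crossing 2x3. Involves strand 1? no. Count so far: 2
Gen 8: crossing 1x3. Involves strand 1? yes. Count so far: 3

Answer: 3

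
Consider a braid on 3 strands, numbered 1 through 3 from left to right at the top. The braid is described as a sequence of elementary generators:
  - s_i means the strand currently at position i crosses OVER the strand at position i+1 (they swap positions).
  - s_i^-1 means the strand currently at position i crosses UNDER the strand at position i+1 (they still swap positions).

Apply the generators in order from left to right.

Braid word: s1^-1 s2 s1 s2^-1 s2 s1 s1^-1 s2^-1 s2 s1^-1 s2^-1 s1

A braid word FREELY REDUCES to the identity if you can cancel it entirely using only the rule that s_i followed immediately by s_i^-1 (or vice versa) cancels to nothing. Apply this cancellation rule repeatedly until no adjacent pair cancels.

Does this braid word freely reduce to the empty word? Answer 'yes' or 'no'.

Answer: yes

Derivation:
Gen 1 (s1^-1): push. Stack: [s1^-1]
Gen 2 (s2): push. Stack: [s1^-1 s2]
Gen 3 (s1): push. Stack: [s1^-1 s2 s1]
Gen 4 (s2^-1): push. Stack: [s1^-1 s2 s1 s2^-1]
Gen 5 (s2): cancels prior s2^-1. Stack: [s1^-1 s2 s1]
Gen 6 (s1): push. Stack: [s1^-1 s2 s1 s1]
Gen 7 (s1^-1): cancels prior s1. Stack: [s1^-1 s2 s1]
Gen 8 (s2^-1): push. Stack: [s1^-1 s2 s1 s2^-1]
Gen 9 (s2): cancels prior s2^-1. Stack: [s1^-1 s2 s1]
Gen 10 (s1^-1): cancels prior s1. Stack: [s1^-1 s2]
Gen 11 (s2^-1): cancels prior s2. Stack: [s1^-1]
Gen 12 (s1): cancels prior s1^-1. Stack: []
Reduced word: (empty)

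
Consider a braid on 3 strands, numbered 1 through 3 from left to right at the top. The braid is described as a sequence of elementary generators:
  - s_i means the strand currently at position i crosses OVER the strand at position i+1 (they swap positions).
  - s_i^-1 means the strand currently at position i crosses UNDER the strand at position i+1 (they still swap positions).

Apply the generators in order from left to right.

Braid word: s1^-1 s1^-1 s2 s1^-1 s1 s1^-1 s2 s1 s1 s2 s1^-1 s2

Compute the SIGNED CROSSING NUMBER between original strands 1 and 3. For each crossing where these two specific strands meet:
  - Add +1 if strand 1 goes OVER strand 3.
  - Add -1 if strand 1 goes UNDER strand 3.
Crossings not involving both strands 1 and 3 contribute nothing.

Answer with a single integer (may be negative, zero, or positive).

Answer: -2

Derivation:
Gen 1: crossing 1x2. Both 1&3? no. Sum: 0
Gen 2: crossing 2x1. Both 1&3? no. Sum: 0
Gen 3: crossing 2x3. Both 1&3? no. Sum: 0
Gen 4: 1 under 3. Both 1&3? yes. Contrib: -1. Sum: -1
Gen 5: 3 over 1. Both 1&3? yes. Contrib: -1. Sum: -2
Gen 6: 1 under 3. Both 1&3? yes. Contrib: -1. Sum: -3
Gen 7: crossing 1x2. Both 1&3? no. Sum: -3
Gen 8: crossing 3x2. Both 1&3? no. Sum: -3
Gen 9: crossing 2x3. Both 1&3? no. Sum: -3
Gen 10: crossing 2x1. Both 1&3? no. Sum: -3
Gen 11: 3 under 1. Both 1&3? yes. Contrib: +1. Sum: -2
Gen 12: crossing 3x2. Both 1&3? no. Sum: -2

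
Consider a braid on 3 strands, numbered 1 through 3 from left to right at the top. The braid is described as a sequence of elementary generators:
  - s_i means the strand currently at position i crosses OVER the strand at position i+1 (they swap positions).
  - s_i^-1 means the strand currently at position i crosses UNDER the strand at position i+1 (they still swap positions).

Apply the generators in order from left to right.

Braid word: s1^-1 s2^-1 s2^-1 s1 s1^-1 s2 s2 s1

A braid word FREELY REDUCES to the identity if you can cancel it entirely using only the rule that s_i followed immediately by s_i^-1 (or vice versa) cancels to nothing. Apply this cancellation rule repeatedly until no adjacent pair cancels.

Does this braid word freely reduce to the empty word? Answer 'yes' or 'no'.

Gen 1 (s1^-1): push. Stack: [s1^-1]
Gen 2 (s2^-1): push. Stack: [s1^-1 s2^-1]
Gen 3 (s2^-1): push. Stack: [s1^-1 s2^-1 s2^-1]
Gen 4 (s1): push. Stack: [s1^-1 s2^-1 s2^-1 s1]
Gen 5 (s1^-1): cancels prior s1. Stack: [s1^-1 s2^-1 s2^-1]
Gen 6 (s2): cancels prior s2^-1. Stack: [s1^-1 s2^-1]
Gen 7 (s2): cancels prior s2^-1. Stack: [s1^-1]
Gen 8 (s1): cancels prior s1^-1. Stack: []
Reduced word: (empty)

Answer: yes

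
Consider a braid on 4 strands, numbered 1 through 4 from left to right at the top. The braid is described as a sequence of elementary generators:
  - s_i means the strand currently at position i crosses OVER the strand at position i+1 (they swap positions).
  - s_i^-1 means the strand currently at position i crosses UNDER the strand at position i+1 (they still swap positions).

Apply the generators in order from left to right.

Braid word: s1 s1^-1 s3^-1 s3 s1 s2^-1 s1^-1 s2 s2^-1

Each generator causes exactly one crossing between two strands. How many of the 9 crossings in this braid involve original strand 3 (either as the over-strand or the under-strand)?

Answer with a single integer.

Answer: 4

Derivation:
Gen 1: crossing 1x2. Involves strand 3? no. Count so far: 0
Gen 2: crossing 2x1. Involves strand 3? no. Count so far: 0
Gen 3: crossing 3x4. Involves strand 3? yes. Count so far: 1
Gen 4: crossing 4x3. Involves strand 3? yes. Count so far: 2
Gen 5: crossing 1x2. Involves strand 3? no. Count so far: 2
Gen 6: crossing 1x3. Involves strand 3? yes. Count so far: 3
Gen 7: crossing 2x3. Involves strand 3? yes. Count so far: 4
Gen 8: crossing 2x1. Involves strand 3? no. Count so far: 4
Gen 9: crossing 1x2. Involves strand 3? no. Count so far: 4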